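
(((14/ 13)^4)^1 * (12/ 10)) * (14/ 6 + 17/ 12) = 6.05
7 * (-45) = -315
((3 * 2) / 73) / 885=2 / 21535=0.00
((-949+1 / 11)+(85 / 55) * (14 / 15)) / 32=-3553 / 120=-29.61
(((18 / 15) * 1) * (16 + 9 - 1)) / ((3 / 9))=432 / 5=86.40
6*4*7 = 168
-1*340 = -340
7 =7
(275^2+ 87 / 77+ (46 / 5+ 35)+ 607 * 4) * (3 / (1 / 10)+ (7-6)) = 932103567 / 385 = 2421048.23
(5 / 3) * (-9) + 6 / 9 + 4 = -31 / 3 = -10.33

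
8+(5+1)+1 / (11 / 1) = 155 / 11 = 14.09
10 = 10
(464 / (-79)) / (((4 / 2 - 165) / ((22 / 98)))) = 5104 / 630973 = 0.01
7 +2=9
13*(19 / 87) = 2.84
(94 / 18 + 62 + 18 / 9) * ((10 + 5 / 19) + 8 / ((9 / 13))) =2324413 / 1539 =1510.34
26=26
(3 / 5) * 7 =21 / 5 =4.20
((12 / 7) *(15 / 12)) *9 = 135 / 7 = 19.29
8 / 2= 4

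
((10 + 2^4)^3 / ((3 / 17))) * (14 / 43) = 4183088 / 129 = 32427.04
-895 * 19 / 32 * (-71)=1207355 / 32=37729.84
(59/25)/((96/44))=649/600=1.08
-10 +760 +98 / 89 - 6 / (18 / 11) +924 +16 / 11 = 4913275 / 2937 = 1672.89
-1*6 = -6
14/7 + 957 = 959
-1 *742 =-742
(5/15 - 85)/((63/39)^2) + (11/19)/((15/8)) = -4039162/125685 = -32.14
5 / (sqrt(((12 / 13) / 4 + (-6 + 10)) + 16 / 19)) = 5 * sqrt(309491) / 1253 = 2.22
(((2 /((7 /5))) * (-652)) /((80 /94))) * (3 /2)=-22983 /14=-1641.64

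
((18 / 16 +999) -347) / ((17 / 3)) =15675 / 136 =115.26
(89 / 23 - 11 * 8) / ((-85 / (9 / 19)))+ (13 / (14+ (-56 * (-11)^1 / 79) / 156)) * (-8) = -278707224 / 40198319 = -6.93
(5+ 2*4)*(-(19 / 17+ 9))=-2236 / 17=-131.53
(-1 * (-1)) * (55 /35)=11 /7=1.57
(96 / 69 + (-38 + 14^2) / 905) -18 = -342076 / 20815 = -16.43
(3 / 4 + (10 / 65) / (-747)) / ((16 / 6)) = 29125 / 103584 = 0.28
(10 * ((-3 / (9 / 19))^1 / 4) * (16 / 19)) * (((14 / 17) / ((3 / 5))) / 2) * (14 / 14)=-1400 / 153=-9.15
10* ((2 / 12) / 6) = 5 / 18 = 0.28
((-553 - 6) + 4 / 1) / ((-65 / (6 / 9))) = 74 / 13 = 5.69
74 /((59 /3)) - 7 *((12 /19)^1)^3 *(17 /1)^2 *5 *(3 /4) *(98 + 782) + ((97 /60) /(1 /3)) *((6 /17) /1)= -115705254035169 /68795770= -1681865.82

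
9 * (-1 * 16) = -144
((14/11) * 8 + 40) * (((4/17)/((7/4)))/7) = 8832/9163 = 0.96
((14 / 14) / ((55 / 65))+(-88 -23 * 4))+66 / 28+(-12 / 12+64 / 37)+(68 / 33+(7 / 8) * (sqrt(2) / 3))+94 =-1361891 / 17094+7 * sqrt(2) / 24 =-79.26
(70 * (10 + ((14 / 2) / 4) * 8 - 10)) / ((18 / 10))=4900 / 9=544.44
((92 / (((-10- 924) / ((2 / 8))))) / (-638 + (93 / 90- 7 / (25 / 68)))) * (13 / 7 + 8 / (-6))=6325 / 321672869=0.00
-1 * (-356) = 356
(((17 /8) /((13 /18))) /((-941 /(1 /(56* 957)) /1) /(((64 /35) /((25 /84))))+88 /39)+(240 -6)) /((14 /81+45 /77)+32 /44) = 1359101096274978 /8622322170071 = 157.63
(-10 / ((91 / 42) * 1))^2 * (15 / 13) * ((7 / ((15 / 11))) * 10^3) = 277200000 / 2197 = 126172.05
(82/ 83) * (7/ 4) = 287/ 166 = 1.73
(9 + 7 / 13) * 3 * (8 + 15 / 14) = 23622 / 91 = 259.58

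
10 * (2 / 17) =20 / 17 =1.18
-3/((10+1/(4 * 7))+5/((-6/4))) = -252/563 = -0.45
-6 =-6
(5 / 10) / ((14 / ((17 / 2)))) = 17 / 56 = 0.30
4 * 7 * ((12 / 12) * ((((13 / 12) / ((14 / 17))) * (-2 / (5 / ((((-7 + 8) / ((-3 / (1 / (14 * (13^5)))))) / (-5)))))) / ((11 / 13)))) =-17 / 76126050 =-0.00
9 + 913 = 922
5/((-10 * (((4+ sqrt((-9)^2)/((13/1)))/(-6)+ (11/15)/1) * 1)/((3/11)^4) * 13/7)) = 8505/278179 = 0.03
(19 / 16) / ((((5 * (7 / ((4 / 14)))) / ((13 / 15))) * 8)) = 247 / 235200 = 0.00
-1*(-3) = 3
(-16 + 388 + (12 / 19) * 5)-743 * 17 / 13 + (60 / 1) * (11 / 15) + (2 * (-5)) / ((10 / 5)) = -137692 / 247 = -557.46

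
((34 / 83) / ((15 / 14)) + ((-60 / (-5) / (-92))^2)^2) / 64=133305161 / 22297730880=0.01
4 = 4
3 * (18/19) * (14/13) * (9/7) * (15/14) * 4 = 29160/1729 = 16.87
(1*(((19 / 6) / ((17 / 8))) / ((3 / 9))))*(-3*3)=-684 / 17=-40.24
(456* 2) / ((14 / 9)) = 4104 / 7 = 586.29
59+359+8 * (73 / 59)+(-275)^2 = 4487121 / 59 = 76052.90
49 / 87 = 0.56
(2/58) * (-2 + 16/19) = -22/551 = -0.04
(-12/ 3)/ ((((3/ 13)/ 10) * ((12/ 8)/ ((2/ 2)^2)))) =-1040/ 9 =-115.56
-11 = -11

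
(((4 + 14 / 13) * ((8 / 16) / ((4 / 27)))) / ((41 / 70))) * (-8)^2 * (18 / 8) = 2245320 / 533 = 4212.61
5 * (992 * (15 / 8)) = 9300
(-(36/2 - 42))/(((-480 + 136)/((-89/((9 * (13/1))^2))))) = 89/196209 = 0.00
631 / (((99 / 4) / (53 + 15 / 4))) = 143237 / 99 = 1446.84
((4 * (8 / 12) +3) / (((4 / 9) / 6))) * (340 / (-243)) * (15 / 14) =-7225 / 63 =-114.68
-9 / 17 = -0.53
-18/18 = -1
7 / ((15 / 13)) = 91 / 15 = 6.07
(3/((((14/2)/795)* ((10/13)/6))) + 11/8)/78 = 148901/4368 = 34.09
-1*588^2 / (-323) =345744 / 323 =1070.41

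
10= 10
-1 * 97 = -97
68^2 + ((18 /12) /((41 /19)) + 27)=381439 /82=4651.70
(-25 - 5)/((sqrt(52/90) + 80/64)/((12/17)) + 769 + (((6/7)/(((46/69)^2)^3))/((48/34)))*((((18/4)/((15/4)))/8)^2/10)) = -96235721486714880000/2472567997905104179889 + 11791761408000000*sqrt(130)/2472567997905104179889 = -0.04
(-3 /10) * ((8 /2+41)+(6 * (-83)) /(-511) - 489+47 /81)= 18313249 /137970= 132.73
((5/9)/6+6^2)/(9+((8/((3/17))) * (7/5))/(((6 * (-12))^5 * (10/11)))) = 1309428633600/326517349091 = 4.01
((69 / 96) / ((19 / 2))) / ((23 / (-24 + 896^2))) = 100349 / 38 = 2640.76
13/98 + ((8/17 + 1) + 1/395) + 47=31986001/658070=48.61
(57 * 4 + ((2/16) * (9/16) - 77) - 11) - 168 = -3575/128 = -27.93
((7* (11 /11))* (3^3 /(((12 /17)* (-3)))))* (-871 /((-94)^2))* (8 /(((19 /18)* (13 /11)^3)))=286525701 /7093099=40.39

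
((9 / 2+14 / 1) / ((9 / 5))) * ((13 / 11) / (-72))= -2405 / 14256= -0.17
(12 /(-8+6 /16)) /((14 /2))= -96 /427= -0.22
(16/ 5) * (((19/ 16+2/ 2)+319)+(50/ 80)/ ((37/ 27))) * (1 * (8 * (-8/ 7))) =-9410.37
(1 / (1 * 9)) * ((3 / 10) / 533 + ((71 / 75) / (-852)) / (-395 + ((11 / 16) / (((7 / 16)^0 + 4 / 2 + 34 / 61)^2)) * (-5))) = 40404750721 / 642861371967750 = 0.00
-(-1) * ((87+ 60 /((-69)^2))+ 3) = 90.01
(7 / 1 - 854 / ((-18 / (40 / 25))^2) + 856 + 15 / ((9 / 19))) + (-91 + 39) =1692736 / 2025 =835.92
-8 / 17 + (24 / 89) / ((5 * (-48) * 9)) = -64097 / 136170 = -0.47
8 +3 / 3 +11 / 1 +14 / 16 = 167 / 8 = 20.88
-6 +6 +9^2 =81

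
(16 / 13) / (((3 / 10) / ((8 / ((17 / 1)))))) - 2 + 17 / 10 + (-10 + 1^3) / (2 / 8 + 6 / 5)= -879881 / 192270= -4.58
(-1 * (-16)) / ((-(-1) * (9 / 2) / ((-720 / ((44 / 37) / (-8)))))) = 189440 / 11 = 17221.82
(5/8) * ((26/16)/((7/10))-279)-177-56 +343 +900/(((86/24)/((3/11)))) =5.57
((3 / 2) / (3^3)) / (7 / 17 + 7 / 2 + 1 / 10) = 85 / 6138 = 0.01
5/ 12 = 0.42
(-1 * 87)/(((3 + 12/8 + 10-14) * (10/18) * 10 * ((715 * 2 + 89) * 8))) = -783/303800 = -0.00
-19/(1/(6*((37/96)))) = -703/16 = -43.94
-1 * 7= -7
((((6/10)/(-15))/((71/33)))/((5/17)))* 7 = -3927/8875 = -0.44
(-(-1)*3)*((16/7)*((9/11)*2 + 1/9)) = 2768/231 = 11.98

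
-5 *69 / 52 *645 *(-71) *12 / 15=3159855 / 13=243065.77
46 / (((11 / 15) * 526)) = 345 / 2893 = 0.12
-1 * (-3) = 3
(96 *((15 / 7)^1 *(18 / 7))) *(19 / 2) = 246240 / 49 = 5025.31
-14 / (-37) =14 / 37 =0.38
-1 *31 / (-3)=31 / 3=10.33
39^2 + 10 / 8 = 6089 / 4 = 1522.25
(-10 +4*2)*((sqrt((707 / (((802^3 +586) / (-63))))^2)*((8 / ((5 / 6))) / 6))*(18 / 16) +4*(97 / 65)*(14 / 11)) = -560431115615 / 36883288871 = -15.19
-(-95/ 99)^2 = -9025/ 9801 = -0.92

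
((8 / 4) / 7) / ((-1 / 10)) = -20 / 7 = -2.86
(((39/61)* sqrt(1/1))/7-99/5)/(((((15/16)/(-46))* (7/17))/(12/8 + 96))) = 3422119584/14945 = 228980.90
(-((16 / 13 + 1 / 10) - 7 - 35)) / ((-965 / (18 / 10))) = -47583 / 627250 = -0.08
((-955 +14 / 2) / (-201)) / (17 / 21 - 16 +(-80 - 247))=-3318 / 240731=-0.01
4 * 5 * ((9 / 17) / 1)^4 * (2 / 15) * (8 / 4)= 34992 / 83521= 0.42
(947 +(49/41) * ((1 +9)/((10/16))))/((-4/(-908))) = 8991697/41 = 219309.68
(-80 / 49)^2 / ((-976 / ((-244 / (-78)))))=-800 / 93639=-0.01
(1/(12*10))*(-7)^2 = 49/120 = 0.41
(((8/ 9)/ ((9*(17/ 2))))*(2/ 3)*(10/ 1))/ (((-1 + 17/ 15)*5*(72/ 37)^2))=6845/ 223074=0.03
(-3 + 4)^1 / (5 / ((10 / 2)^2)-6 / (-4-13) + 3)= 85 / 302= 0.28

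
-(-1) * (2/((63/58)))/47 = 116/2961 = 0.04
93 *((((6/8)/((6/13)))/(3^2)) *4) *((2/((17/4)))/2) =15.80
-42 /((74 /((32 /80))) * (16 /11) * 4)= -231 /5920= -0.04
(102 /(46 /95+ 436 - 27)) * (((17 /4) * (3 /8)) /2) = 0.20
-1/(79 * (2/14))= -7/79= -0.09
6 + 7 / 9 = 61 / 9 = 6.78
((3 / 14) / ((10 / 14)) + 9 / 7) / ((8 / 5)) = 111 / 112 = 0.99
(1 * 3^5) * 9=2187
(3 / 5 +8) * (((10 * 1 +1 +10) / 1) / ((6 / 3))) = 903 / 10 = 90.30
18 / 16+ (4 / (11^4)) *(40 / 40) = 131801 / 117128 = 1.13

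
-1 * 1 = -1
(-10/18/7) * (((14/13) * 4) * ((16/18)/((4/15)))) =-400/351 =-1.14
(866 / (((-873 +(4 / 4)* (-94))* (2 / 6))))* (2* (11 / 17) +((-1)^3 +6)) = -277986 / 16439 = -16.91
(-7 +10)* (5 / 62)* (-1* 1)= -15 / 62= -0.24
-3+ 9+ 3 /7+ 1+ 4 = 80 /7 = 11.43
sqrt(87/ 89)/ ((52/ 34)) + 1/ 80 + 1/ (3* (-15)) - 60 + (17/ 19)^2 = -15389647/ 259920 + 17* sqrt(7743)/ 2314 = -58.56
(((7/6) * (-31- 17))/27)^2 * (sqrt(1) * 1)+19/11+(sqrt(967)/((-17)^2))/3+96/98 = sqrt(967)/867+2753915/392931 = 7.04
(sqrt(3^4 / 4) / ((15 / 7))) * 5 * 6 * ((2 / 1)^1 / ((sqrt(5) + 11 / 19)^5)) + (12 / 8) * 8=1021667875836615 * sqrt(5) / 423214420675232 + 3095720785947327 / 423214420675232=12.71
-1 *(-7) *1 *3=21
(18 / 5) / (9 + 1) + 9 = 234 / 25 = 9.36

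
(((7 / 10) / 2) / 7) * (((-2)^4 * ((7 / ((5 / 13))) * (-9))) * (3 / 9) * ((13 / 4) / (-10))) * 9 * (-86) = -1373463 / 125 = -10987.70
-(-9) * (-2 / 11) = -18 / 11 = -1.64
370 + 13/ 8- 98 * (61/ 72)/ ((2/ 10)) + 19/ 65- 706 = -3506357/ 4680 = -749.22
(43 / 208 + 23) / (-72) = -1609 / 4992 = -0.32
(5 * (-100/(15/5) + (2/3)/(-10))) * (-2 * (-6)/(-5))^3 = 2308.61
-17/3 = -5.67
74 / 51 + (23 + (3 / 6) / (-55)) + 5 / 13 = 1810597 / 72930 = 24.83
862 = 862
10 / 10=1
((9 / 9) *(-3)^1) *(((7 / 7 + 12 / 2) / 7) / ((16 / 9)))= -27 / 16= -1.69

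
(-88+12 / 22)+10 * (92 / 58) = -22838 / 319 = -71.59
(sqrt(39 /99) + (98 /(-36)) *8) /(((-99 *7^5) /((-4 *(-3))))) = 16 /101871 -4 *sqrt(429) /18302823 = 0.00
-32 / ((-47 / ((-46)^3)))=-3114752 / 47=-66271.32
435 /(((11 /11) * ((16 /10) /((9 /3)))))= 6525 /8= 815.62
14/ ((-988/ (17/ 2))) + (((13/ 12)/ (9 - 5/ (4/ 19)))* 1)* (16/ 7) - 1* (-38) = 46164071/ 1224132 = 37.71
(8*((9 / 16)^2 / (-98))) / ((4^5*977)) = -81 / 3137404928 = -0.00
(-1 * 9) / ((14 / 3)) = -1.93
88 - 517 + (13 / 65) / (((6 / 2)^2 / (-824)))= -20129 / 45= -447.31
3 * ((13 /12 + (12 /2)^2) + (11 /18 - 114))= -2747 /12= -228.92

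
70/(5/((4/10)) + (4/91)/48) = 76440/13651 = 5.60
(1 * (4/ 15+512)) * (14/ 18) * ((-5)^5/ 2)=-16808750/ 27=-622546.30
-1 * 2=-2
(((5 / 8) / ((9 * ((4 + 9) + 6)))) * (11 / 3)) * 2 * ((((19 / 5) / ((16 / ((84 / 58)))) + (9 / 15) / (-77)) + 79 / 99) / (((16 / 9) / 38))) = 911723 / 1403136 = 0.65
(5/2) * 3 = 15/2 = 7.50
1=1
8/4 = 2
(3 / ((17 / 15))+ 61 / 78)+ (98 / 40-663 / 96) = -108959 / 106080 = -1.03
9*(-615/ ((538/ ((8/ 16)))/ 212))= -293355/ 269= -1090.54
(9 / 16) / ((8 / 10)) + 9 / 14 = 603 / 448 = 1.35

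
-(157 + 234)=-391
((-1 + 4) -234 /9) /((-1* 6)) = 23 /6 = 3.83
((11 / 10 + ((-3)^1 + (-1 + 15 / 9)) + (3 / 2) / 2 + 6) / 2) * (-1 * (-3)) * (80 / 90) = 331 / 45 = 7.36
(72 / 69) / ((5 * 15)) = 8 / 575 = 0.01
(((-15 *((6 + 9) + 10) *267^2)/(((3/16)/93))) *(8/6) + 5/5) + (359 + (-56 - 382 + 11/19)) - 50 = -335913770421/19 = -17679672127.42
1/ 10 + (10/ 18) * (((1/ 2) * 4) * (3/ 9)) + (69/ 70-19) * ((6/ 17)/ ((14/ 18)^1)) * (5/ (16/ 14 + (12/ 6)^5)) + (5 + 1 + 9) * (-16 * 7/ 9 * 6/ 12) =-350704037/ 3727080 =-94.10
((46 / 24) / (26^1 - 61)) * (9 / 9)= -23 / 420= -0.05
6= 6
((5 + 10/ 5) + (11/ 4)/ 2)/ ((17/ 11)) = 737/ 136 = 5.42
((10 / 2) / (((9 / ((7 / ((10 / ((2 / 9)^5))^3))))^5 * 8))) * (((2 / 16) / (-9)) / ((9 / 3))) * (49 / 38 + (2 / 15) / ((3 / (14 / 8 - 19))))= -45112431366580692058112 / 1026099415018296759908782359561217403699056705061667637468595460723640530232371185302734375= -0.00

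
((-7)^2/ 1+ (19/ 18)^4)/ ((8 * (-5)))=-1054829/ 839808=-1.26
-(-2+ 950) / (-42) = 22.57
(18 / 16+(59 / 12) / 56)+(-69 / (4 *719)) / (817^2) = 391138530073 / 322509325152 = 1.21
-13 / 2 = -6.50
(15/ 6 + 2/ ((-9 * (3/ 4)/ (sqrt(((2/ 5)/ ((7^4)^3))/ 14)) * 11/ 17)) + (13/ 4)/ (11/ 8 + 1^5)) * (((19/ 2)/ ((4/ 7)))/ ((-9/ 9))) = -1029/ 16 + 323 * sqrt(35)/ 174708765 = -64.31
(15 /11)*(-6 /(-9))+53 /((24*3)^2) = 52423 /57024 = 0.92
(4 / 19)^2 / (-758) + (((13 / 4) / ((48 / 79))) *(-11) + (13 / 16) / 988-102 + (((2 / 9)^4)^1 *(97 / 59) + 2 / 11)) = -374375258764501 / 2330349915564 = -160.65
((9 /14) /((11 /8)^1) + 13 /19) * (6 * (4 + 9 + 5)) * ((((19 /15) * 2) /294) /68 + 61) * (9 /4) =83222720541 /4874716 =17072.32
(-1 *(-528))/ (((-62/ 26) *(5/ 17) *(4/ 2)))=-58344/ 155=-376.41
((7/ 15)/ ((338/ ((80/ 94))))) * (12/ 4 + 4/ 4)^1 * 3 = 112/ 7943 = 0.01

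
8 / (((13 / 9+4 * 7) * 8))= 9 / 265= 0.03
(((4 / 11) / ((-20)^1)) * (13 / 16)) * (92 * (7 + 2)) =-2691 / 220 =-12.23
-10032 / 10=-5016 / 5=-1003.20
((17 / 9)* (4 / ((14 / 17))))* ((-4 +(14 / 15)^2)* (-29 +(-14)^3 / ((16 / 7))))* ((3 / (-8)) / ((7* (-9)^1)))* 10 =125074576 / 59535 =2100.86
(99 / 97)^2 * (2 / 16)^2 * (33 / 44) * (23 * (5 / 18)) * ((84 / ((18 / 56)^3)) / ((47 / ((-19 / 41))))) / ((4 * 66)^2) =-5246185 / 187983690624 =-0.00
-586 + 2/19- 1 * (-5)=-11037/19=-580.89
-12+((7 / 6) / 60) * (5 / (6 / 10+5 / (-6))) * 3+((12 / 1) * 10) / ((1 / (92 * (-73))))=-3223733 / 4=-805933.25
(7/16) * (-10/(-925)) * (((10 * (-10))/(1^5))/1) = -35/74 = -0.47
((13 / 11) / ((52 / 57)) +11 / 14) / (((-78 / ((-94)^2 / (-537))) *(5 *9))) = 1415969 / 145134990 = 0.01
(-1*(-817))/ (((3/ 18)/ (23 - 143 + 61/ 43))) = -581286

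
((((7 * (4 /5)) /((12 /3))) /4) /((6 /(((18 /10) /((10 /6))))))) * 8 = 63 /125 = 0.50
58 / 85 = 0.68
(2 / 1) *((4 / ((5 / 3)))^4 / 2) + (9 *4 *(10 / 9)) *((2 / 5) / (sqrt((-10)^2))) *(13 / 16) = 43097 / 1250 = 34.48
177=177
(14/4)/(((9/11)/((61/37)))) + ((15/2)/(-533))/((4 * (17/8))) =42549527/6034626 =7.05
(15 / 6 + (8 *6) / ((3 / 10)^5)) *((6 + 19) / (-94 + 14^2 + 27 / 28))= 4796.71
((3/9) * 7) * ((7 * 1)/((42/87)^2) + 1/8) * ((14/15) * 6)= 3941/10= 394.10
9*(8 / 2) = 36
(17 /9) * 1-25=-208 /9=-23.11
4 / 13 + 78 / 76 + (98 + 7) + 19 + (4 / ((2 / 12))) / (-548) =8479391 / 67678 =125.29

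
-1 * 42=-42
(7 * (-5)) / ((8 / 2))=-35 / 4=-8.75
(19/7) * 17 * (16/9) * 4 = 20672/63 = 328.13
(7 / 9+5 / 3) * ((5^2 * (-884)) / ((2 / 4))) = -972400 / 9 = -108044.44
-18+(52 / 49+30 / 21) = -760 / 49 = -15.51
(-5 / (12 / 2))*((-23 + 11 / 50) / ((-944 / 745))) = -14.98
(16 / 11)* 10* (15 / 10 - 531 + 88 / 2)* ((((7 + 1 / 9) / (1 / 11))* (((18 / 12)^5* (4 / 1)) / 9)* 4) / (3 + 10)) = -7457280 / 13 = -573636.92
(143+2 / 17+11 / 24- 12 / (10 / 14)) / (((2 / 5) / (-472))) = -15258757 / 102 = -149595.66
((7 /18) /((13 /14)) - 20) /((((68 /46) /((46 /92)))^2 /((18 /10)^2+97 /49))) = -3874568983 /331367400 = -11.69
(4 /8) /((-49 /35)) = -5 /14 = -0.36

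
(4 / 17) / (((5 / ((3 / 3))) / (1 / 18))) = 2 / 765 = 0.00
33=33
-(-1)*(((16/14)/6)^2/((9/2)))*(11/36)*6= 0.01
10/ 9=1.11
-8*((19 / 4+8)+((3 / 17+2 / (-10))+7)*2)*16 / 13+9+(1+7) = -271743 / 1105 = -245.92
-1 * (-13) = 13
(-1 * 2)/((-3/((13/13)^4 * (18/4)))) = 3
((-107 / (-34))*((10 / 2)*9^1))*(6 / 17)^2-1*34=-80372 / 4913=-16.36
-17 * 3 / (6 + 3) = -17 / 3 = -5.67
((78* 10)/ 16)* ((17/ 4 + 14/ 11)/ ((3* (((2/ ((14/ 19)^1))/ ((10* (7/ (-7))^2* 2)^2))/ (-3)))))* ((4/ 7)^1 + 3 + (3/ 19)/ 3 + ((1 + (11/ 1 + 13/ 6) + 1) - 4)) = -423700875/ 722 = -586843.32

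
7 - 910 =-903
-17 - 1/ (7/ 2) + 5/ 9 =-1054/ 63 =-16.73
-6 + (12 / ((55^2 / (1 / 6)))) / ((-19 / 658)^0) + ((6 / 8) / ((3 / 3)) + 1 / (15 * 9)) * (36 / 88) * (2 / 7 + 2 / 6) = -8854157 / 1524600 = -5.81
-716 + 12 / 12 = -715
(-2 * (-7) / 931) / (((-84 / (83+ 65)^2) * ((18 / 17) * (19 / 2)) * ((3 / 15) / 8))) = -7447360 / 477603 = -15.59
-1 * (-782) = 782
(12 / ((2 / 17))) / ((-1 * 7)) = -14.57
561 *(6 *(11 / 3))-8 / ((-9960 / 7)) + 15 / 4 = 61481863 / 4980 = 12345.76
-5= -5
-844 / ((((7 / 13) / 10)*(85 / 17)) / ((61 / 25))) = -1338584 / 175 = -7649.05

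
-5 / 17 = -0.29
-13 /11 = -1.18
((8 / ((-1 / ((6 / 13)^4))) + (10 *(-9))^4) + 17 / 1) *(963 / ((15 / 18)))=10827323044906482 / 142805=75818935225.70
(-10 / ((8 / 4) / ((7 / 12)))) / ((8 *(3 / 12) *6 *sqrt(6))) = -35 *sqrt(6) / 864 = -0.10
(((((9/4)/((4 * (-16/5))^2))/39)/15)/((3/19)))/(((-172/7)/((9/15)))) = -133/36634624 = -0.00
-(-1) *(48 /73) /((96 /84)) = 0.58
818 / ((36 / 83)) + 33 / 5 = 170329 / 90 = 1892.54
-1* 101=-101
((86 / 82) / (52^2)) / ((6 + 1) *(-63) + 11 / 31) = -1333 / 1514402240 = -0.00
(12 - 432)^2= 176400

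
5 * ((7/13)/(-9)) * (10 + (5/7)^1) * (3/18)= -125/234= -0.53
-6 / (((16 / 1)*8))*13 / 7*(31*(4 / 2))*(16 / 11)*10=-6045 / 77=-78.51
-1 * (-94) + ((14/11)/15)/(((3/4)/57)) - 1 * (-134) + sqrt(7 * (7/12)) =7 * sqrt(3)/6 + 38684/165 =236.47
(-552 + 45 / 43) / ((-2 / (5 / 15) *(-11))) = -7897 / 946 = -8.35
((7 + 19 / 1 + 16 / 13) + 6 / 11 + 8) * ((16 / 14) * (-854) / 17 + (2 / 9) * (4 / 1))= -44243168 / 21879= -2022.18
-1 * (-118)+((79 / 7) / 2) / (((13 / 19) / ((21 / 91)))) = 283691 / 2366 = 119.90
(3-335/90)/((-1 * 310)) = 0.00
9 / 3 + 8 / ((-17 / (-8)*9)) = 523 / 153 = 3.42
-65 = -65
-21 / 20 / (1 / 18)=-189 / 10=-18.90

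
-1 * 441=-441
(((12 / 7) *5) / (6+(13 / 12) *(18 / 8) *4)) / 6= 40 / 441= 0.09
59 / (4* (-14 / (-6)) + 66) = 177 / 226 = 0.78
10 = 10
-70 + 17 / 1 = -53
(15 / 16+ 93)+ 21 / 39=19651 / 208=94.48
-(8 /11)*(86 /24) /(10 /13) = -3.39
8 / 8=1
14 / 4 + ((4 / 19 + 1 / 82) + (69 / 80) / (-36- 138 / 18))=30230747 / 8163920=3.70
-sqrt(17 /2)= -sqrt(34) /2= -2.92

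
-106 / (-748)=53 / 374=0.14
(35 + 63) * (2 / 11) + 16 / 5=1156 / 55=21.02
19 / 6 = 3.17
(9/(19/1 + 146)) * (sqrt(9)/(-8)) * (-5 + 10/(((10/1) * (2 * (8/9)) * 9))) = 711/7040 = 0.10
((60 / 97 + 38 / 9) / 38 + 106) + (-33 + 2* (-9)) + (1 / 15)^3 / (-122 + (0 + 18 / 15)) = 41422227557 / 751391100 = 55.13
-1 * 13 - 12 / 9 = -43 / 3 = -14.33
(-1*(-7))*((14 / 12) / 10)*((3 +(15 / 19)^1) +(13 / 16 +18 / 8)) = 102067 / 18240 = 5.60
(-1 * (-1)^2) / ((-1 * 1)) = 1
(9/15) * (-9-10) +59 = 238/5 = 47.60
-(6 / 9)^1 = -2 / 3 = -0.67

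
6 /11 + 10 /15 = 1.21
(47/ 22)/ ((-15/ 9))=-141/ 110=-1.28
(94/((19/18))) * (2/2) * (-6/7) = -10152/133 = -76.33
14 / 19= 0.74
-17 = -17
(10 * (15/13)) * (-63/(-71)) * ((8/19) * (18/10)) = 136080/17537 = 7.76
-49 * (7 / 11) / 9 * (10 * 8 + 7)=-9947 / 33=-301.42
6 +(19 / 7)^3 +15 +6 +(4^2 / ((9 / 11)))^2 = 11930488 / 27783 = 429.42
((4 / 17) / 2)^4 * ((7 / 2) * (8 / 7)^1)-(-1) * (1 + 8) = 751753 / 83521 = 9.00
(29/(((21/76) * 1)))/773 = 2204/16233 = 0.14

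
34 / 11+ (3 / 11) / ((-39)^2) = 17239 / 5577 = 3.09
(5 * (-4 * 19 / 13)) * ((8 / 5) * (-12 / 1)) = 7296 / 13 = 561.23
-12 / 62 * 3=-18 / 31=-0.58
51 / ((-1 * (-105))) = 17 / 35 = 0.49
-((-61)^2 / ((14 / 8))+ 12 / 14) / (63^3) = -14890 / 1750329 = -0.01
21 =21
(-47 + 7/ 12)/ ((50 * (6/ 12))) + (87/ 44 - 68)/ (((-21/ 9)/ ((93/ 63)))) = 460993/ 11550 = 39.91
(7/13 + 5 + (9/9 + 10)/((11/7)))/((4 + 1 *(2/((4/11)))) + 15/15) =1.19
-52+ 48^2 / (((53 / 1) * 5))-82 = -33206 / 265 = -125.31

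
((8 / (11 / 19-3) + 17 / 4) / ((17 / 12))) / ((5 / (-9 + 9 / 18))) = -261 / 230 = -1.13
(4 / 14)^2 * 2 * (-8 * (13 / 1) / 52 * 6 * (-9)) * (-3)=-52.90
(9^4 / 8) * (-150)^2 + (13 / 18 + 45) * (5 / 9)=18452837.90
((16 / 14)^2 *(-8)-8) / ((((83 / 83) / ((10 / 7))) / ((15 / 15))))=-9040 / 343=-26.36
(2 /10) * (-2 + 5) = 3 /5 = 0.60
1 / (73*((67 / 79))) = 79 / 4891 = 0.02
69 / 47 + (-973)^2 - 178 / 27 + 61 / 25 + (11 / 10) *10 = 30035241334 / 31725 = 946737.32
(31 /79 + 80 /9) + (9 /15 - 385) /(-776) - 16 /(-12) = 15324451 /1379340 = 11.11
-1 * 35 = -35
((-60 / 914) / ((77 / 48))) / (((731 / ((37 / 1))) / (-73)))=3889440 / 25723159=0.15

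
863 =863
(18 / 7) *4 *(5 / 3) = 120 / 7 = 17.14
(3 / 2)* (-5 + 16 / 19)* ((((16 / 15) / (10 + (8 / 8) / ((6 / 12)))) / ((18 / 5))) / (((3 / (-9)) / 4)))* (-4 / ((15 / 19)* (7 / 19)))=-24016 / 945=-25.41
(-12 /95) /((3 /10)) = -8 /19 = -0.42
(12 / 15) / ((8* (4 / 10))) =1 / 4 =0.25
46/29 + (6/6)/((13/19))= 1149/377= 3.05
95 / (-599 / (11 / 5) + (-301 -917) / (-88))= -4180 / 11371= -0.37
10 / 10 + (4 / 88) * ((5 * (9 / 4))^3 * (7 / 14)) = 93941 / 2816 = 33.36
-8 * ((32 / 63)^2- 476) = 15105760 / 3969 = 3805.94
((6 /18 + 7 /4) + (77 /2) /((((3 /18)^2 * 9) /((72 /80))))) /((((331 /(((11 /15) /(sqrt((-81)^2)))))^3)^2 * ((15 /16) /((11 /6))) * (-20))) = -164491210411 /28558106121242478509079129615480468750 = -0.00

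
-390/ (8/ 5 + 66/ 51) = -5525/ 41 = -134.76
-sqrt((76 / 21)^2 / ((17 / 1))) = -76 * sqrt(17) / 357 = -0.88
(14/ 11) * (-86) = -109.45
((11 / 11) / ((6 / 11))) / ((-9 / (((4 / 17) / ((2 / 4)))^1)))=-44 / 459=-0.10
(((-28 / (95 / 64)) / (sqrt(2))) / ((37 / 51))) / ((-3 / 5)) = 15232* sqrt(2) / 703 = 30.64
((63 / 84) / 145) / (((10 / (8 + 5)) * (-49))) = -39 / 284200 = -0.00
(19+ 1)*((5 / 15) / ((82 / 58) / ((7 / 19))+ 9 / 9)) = 2030 / 1473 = 1.38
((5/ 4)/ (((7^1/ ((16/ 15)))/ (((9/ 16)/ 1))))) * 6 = 0.64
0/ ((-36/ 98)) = 0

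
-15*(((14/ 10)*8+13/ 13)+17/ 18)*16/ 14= -676/ 3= -225.33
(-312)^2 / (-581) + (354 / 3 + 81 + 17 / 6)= 119527 / 3486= 34.29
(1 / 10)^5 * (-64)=-2 / 3125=-0.00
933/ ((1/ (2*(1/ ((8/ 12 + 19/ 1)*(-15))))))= -1866/ 295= -6.33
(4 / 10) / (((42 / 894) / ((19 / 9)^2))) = 107578 / 2835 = 37.95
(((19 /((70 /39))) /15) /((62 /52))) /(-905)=-3211 /4909625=-0.00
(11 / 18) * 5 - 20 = -305 / 18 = -16.94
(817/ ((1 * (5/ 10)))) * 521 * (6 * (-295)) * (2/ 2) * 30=-45204773400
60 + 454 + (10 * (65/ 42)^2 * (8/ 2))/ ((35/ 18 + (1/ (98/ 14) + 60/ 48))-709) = 49204042/ 95753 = 513.86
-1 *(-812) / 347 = 812 / 347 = 2.34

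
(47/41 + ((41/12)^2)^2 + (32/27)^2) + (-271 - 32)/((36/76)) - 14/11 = -42261742277/84167424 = -502.12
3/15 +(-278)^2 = 386421/5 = 77284.20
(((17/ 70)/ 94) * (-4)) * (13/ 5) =-221/ 8225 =-0.03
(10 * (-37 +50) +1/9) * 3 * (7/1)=8197/3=2732.33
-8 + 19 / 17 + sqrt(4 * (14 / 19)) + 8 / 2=-49 / 17 + 2 * sqrt(266) / 19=-1.17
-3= -3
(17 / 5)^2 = 289 / 25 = 11.56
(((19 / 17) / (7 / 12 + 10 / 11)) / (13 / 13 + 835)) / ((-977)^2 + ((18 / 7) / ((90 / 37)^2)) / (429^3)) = 746111416050 / 795035836972103657131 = 0.00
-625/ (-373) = 625/ 373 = 1.68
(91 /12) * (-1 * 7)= -637 /12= -53.08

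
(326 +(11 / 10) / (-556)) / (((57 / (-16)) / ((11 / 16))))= -6646013 / 105640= -62.91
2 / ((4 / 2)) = 1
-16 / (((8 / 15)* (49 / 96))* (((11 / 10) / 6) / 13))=-2246400 / 539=-4167.72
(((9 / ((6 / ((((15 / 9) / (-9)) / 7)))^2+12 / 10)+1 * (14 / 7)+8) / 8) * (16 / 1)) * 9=38580255 / 214331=180.00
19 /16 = 1.19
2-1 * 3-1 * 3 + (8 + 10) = 14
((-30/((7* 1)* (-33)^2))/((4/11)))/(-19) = 5/8778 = 0.00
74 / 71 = 1.04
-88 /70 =-44 /35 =-1.26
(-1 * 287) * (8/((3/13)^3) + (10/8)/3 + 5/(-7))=-20168023/108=-186740.95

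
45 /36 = 5 /4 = 1.25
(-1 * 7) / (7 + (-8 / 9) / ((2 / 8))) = -63 / 31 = -2.03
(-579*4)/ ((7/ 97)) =-224652/ 7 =-32093.14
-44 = -44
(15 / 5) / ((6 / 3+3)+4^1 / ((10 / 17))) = 15 / 59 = 0.25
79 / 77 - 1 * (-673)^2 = -34875454 / 77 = -452927.97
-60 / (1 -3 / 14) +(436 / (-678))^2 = -96010876 / 1264131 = -75.95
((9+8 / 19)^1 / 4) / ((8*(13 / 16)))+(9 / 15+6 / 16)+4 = 52733 / 9880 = 5.34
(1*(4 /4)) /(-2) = -0.50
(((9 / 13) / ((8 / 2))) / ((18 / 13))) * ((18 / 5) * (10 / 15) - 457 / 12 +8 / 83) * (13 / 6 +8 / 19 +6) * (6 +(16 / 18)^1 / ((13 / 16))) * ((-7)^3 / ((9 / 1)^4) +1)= -539415594553 / 2100254832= -256.83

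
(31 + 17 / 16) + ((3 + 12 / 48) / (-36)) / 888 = 4099883 / 127872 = 32.06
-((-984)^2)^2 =-937519681536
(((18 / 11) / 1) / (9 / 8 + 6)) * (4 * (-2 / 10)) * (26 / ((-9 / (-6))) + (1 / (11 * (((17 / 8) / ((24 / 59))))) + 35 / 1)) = -110896448 / 11529485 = -9.62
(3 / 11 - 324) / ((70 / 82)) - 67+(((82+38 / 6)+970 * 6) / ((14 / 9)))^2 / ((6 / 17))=881253007549 / 21560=40874443.76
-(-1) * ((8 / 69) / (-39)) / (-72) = 0.00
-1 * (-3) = 3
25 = 25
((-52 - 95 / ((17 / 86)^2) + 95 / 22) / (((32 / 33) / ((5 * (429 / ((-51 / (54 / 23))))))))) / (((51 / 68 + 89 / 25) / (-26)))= -296655706722375 / 194810276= -1522792.91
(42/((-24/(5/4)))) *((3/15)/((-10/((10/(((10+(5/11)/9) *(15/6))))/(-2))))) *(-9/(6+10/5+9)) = 6237/1353200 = 0.00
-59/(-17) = 3.47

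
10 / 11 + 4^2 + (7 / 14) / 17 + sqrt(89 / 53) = sqrt(4717) / 53 + 6335 / 374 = 18.23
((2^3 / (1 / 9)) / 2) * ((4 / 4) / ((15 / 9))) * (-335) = -7236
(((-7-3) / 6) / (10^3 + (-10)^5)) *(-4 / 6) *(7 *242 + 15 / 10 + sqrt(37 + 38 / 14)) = -3391 / 178200-sqrt(1946) / 623700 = -0.02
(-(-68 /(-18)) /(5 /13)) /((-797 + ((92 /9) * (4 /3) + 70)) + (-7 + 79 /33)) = 1122 /82015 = 0.01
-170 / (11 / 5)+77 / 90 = -75653 / 990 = -76.42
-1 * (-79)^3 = 493039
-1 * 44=-44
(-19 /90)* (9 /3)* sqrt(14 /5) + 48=48 - 19* sqrt(70) /150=46.94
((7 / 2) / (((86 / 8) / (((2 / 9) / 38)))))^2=0.00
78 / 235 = 0.33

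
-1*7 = -7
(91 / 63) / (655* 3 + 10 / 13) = 169 / 229995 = 0.00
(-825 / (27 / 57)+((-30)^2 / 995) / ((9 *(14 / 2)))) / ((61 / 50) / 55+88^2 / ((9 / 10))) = -60046511250 / 296654044757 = -0.20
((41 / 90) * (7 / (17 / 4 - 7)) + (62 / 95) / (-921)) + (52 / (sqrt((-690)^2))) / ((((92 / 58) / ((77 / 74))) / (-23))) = -11289783157 / 4914244170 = -2.30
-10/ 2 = -5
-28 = -28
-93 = -93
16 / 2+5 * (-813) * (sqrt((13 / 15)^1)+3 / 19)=-271 * sqrt(195) -12043 / 19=-4418.15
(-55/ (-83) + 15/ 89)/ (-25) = -1228/ 36935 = -0.03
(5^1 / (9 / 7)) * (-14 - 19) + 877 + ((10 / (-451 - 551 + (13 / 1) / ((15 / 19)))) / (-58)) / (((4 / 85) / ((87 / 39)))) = 1726555261 / 2306148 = 748.67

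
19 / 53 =0.36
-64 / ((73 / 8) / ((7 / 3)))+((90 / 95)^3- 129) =-217079057 / 1502121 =-144.52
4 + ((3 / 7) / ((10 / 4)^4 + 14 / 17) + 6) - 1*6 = 304588 / 75943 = 4.01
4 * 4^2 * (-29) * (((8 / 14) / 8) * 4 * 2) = -1060.57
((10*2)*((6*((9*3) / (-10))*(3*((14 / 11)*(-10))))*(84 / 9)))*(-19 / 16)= -1508220 / 11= -137110.91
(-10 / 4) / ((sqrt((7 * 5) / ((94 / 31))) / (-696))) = 512.15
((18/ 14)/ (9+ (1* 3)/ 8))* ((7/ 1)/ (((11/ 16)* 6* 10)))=32/ 1375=0.02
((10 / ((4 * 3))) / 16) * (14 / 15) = 7 / 144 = 0.05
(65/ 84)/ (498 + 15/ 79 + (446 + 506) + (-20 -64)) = 0.00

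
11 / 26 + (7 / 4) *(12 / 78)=9 / 13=0.69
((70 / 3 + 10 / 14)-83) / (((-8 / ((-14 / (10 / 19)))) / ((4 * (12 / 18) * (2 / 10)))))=-104.54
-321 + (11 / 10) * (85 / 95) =-60803 / 190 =-320.02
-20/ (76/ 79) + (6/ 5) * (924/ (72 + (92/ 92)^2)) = -38839/ 6935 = -5.60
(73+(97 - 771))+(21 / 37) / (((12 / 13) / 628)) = -214.86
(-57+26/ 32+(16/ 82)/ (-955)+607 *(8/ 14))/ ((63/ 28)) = 1274690129/ 9867060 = 129.19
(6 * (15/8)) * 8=90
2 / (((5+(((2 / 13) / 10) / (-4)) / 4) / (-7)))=-14560 / 5199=-2.80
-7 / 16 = -0.44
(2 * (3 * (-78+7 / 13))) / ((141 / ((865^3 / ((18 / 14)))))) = -9124431783250 / 5499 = -1659289285.92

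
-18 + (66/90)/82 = -22129/1230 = -17.99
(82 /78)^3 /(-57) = -0.02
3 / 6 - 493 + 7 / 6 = -1474 / 3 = -491.33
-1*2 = -2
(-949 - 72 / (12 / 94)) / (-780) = 1513 / 780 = 1.94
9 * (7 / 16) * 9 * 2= 567 / 8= 70.88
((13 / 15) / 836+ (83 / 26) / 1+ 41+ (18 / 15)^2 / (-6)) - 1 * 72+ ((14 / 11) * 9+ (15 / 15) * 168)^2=288492222481 / 8966100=32175.89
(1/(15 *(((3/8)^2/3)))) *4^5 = 65536/45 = 1456.36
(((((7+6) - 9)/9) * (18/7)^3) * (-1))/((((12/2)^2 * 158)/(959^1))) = -1.27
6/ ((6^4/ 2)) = 0.01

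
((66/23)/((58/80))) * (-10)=-26400/667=-39.58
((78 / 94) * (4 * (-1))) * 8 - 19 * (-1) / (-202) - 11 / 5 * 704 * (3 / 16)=-15050233 / 47470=-317.05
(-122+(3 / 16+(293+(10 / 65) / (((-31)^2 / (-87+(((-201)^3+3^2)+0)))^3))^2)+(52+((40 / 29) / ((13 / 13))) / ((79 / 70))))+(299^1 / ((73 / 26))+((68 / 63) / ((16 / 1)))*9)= 21487209733128504896086162680040785299896340453851 / 2493406013773481439106654544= 8617613663572624374641.24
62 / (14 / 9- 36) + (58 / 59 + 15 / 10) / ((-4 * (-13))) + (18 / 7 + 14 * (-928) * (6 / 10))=-334784245 / 42952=-7794.38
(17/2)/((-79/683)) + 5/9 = -103709/1422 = -72.93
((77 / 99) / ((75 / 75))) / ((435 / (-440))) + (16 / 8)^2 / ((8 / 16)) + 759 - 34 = 573323 / 783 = 732.21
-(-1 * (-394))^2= -155236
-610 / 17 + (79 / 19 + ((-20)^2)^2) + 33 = 51680412 / 323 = 160001.28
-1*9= -9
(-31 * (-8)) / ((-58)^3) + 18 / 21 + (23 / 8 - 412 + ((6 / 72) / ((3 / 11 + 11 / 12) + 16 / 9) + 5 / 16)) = -1309284351681 / 3209592400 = -407.93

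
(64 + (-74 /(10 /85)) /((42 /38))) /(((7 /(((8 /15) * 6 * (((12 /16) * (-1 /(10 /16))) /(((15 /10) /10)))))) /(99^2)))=4435592832 /245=18104460.54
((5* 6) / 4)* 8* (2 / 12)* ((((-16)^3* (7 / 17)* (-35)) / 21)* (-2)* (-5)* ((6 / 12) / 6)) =3584000 / 153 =23424.84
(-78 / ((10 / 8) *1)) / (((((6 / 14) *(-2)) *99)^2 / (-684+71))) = 780962 / 147015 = 5.31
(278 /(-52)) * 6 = -417 /13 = -32.08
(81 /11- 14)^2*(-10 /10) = -5329 /121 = -44.04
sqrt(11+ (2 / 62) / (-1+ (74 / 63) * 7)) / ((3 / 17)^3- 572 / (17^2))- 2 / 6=-4913 * sqrt(44680610) / 19539455- 1 / 3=-2.01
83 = 83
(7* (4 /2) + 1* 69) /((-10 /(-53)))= 4399 /10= 439.90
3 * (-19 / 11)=-57 / 11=-5.18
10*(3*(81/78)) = 405/13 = 31.15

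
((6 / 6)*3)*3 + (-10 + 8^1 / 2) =3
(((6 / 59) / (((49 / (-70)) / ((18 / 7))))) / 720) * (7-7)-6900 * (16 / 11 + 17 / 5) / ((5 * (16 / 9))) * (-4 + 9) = -829035 / 44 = -18841.70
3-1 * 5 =-2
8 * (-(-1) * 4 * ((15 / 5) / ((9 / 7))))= 224 / 3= 74.67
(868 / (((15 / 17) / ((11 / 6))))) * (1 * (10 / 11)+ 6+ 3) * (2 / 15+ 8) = 98112644 / 675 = 145352.07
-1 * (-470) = 470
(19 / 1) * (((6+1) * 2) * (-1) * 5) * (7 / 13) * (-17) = 158270 / 13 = 12174.62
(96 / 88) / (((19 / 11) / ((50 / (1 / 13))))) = 7800 / 19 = 410.53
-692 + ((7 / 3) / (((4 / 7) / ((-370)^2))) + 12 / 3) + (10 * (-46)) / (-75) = 8374897 / 15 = 558326.47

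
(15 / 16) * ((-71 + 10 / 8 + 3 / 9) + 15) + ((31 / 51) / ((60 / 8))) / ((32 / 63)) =-276657 / 5440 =-50.86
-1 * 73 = -73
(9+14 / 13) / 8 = 131 / 104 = 1.26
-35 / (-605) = 7 / 121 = 0.06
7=7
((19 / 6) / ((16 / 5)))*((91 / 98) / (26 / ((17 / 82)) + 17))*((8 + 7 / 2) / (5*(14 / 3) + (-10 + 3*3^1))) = 482885 / 145337472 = 0.00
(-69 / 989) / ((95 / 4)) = -12 / 4085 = -0.00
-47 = -47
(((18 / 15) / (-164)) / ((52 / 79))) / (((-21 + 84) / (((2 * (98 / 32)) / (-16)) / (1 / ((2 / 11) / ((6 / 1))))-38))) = 12684319 / 1891169280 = 0.01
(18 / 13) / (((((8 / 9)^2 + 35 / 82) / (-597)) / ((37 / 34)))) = -739.18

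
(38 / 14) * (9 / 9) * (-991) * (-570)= 10732530 / 7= 1533218.57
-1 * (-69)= 69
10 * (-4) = -40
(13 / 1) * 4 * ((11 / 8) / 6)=143 / 12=11.92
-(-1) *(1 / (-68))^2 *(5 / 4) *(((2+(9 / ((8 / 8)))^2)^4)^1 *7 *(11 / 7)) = 141122.82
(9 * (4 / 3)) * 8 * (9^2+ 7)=8448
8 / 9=0.89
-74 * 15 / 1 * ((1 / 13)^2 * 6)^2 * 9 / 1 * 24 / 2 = -4315680 / 28561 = -151.10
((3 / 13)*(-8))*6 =-144 / 13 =-11.08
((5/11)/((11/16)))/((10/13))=104/121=0.86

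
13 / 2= 6.50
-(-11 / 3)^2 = -121 / 9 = -13.44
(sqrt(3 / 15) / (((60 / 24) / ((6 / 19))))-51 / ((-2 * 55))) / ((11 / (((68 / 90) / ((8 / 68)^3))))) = 83521 * sqrt(5) / 78375 +1419857 / 72600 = 21.94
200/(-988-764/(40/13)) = -2000/12363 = -0.16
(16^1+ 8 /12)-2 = 14.67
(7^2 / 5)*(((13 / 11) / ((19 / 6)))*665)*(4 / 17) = 572.28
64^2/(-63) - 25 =-5671/63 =-90.02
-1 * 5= -5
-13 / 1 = -13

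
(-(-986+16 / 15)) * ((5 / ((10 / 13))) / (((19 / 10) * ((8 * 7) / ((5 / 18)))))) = 480155 / 28728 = 16.71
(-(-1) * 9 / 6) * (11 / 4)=33 / 8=4.12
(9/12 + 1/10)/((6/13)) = 221/120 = 1.84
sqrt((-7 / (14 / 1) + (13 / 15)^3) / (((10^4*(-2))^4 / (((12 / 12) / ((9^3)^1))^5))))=sqrt(30570) / 2582803260000000000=0.00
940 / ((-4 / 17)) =-3995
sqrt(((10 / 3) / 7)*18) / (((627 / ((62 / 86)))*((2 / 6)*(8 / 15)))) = 465*sqrt(105) / 251636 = 0.02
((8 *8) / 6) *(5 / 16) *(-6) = -20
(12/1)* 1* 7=84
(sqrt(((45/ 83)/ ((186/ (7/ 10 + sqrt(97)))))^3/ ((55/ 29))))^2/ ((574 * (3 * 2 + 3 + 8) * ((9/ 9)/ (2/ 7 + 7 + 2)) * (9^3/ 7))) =10989173/ 451355309565139584 + 18561595 * sqrt(97)/ 1579743583477988544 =0.00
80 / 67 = 1.19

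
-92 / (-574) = 46 / 287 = 0.16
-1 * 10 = -10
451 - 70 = 381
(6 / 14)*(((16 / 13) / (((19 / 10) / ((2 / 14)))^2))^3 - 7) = -255363708402340353 / 85121240230113451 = -3.00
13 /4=3.25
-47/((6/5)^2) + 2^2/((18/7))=-373/12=-31.08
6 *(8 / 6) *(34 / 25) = 272 / 25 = 10.88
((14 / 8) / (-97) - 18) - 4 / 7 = -50489 / 2716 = -18.59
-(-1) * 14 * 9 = 126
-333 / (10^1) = -333 / 10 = -33.30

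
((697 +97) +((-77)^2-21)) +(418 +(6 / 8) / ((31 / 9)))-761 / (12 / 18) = 741361 / 124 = 5978.72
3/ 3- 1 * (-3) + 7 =11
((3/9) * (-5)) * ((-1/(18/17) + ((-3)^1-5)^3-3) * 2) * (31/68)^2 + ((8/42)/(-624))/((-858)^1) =580692568033/1624647024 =357.43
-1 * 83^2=-6889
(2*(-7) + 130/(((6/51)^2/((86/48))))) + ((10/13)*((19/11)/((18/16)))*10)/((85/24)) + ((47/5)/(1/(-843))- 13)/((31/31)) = 5181159497/583440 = 8880.36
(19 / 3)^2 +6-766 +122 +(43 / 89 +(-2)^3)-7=-490537 / 801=-612.41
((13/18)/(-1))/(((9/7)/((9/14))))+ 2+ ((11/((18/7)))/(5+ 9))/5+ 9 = 107/10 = 10.70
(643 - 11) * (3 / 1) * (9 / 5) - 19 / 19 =17059 / 5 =3411.80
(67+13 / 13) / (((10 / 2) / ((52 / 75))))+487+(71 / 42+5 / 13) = 34022927 / 68250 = 498.50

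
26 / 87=0.30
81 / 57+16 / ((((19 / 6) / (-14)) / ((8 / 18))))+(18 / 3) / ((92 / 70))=-33368 / 1311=-25.45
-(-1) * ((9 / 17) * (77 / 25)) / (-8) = -693 / 3400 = -0.20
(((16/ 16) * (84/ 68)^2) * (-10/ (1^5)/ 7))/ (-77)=90/ 3179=0.03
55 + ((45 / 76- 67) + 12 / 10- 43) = -20219 / 380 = -53.21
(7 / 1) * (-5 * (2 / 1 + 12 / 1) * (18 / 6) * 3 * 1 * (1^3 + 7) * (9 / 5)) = -63504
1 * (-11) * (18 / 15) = -13.20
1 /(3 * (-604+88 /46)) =-23 /41544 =-0.00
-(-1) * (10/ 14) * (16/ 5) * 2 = 32/ 7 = 4.57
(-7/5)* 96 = -672/5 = -134.40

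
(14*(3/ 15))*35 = 98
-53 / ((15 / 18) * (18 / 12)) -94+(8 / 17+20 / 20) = -11469 / 85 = -134.93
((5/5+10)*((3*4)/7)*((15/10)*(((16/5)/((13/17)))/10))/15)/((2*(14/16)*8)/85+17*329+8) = 152592/1083125225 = 0.00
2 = 2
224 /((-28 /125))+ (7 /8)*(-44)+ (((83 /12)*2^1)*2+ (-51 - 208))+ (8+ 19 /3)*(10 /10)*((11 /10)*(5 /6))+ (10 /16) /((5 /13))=-90365 /72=-1255.07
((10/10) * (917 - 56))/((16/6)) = 2583/8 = 322.88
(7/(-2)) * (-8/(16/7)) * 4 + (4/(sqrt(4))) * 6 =61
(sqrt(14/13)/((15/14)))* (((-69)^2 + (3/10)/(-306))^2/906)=165080040831727* sqrt(182)/91903734000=24232.44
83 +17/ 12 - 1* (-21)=105.42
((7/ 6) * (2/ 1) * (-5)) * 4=-140/ 3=-46.67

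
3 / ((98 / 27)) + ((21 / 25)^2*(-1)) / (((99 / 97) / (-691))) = 322420529 / 673750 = 478.55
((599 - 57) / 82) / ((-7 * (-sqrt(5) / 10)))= 542 * sqrt(5) / 287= 4.22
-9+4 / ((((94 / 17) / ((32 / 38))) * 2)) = -7765 / 893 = -8.70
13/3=4.33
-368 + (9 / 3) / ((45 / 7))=-5513 / 15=-367.53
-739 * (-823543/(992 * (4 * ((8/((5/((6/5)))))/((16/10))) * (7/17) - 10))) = -51730853545/676544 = -76463.40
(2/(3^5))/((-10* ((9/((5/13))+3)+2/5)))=-1/32562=-0.00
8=8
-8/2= -4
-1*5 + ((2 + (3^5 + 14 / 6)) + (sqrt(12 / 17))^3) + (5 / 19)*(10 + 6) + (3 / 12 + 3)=24*sqrt(51) / 289 + 56953 / 228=250.39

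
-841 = -841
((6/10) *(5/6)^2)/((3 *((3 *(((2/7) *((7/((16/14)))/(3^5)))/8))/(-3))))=-1080/7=-154.29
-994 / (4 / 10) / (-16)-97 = 58.31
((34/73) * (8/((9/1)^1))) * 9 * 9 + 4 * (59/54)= 37.90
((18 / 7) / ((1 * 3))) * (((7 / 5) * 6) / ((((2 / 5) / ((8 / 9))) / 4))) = 64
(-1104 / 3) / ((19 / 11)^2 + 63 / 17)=-47311 / 860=-55.01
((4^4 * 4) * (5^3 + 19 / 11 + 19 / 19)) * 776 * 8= 8931573760 / 11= 811961250.91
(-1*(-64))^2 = 4096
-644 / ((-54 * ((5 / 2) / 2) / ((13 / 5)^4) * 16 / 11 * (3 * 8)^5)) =50581531 / 1343692800000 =0.00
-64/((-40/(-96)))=-153.60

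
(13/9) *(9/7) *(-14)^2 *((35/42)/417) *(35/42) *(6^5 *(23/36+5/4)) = 1237600/139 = 8903.60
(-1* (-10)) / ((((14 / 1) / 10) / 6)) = 300 / 7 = 42.86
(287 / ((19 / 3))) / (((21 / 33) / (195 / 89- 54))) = -6238683 / 1691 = -3689.35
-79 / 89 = -0.89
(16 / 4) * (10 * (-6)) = -240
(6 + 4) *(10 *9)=900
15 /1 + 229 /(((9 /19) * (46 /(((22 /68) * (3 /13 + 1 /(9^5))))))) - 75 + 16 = -116738078842 /2701314603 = -43.22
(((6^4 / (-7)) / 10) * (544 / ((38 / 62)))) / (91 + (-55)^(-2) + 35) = -6611362560 / 50693083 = -130.42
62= 62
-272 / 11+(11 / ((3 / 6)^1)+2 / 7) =-188 / 77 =-2.44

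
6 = 6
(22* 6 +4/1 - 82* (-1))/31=218/31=7.03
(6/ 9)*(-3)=-2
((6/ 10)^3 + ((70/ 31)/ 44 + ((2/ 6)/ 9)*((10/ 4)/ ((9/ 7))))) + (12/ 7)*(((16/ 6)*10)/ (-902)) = 858087887/ 2972710125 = 0.29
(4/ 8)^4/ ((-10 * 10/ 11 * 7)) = -11/ 11200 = -0.00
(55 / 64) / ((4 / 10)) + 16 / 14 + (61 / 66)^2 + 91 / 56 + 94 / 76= 129910415 / 18539136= 7.01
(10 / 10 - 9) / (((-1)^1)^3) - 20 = -12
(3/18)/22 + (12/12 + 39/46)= 1.86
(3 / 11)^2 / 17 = 9 / 2057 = 0.00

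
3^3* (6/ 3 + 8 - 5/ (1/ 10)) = -1080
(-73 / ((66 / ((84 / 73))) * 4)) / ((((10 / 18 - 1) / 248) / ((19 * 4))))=148428 / 11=13493.45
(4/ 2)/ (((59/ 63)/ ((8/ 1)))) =1008/ 59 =17.08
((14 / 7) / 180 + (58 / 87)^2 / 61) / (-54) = -0.00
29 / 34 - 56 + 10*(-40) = -15475 / 34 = -455.15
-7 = -7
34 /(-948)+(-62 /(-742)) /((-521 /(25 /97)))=-319104209 /8887133598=-0.04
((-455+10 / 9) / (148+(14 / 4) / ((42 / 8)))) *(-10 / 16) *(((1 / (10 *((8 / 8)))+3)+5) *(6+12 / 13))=4963275 / 46384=107.00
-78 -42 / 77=-864 / 11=-78.55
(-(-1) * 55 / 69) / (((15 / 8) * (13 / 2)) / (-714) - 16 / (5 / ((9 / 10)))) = -0.28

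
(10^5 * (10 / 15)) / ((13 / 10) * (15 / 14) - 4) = -5600000 / 219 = -25570.78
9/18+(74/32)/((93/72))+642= 19973/31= 644.29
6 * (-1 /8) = -3 /4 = -0.75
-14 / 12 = -7 / 6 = -1.17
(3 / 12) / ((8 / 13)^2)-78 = -19799 / 256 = -77.34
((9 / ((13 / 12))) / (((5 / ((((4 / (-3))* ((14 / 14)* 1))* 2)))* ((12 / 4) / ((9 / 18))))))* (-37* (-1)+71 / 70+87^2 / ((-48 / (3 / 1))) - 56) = 824961 / 2275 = 362.62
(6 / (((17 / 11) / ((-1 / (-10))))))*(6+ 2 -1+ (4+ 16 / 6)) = 451 / 85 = 5.31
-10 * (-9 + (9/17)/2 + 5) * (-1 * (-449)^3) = 57479469115/17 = 3381145242.06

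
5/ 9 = 0.56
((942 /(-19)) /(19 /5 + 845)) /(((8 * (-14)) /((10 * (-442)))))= -2.31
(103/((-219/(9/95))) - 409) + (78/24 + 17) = -10785161/27740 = -388.79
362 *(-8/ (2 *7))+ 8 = -1392/ 7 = -198.86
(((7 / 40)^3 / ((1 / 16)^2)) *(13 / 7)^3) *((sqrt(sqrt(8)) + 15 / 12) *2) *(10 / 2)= 2197 / 20 + 2197 *2^(3 / 4) / 25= 257.65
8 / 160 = 1 / 20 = 0.05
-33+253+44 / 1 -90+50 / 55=1924 / 11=174.91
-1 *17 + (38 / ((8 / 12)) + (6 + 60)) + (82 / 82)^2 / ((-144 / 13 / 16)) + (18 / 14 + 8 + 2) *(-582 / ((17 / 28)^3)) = -1293059939 / 44217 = -29243.50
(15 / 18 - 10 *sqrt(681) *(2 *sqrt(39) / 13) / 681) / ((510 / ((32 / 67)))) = 8 / 10251 - 64 *sqrt(2951) / 10083567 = 0.00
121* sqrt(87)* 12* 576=836352* sqrt(87)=7800972.13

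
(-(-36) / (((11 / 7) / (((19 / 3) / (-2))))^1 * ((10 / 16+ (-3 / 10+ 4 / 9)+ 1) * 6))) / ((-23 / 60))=410400 / 23023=17.83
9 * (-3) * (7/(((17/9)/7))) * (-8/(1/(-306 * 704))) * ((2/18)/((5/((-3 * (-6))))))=-2414168064/5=-482833612.80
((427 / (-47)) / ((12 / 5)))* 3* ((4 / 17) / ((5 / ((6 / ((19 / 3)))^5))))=-806845536 / 1978403101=-0.41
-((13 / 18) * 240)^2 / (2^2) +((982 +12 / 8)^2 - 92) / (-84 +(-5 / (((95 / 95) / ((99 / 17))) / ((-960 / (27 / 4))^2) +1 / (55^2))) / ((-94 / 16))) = -1962472336346923 / 275921113968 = -7112.44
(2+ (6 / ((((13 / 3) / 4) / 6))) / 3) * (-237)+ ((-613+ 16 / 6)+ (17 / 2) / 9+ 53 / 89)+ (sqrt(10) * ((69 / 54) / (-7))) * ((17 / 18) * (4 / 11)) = -77223311 / 20826 - 391 * sqrt(10) / 6237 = -3708.22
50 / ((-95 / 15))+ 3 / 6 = -281 / 38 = -7.39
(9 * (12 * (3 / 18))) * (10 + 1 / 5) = 918 / 5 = 183.60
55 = 55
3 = 3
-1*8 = -8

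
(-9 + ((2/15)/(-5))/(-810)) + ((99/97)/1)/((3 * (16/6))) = -209131099/23571000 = -8.87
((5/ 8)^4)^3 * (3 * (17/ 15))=830078125/ 68719476736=0.01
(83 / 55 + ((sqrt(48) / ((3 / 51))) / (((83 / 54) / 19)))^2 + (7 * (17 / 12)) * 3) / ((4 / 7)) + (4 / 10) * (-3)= 22488515421667 / 6062320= 3709555.98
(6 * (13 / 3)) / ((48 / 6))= 13 / 4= 3.25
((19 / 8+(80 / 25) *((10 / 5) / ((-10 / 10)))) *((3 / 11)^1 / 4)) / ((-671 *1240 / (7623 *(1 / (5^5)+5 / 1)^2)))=1857476503701 / 29546875000000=0.06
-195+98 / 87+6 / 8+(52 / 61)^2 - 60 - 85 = -436897915 / 1294908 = -337.40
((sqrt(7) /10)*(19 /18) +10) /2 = 19*sqrt(7) /360 +5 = 5.14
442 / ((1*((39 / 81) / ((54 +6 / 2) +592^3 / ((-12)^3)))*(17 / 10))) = -64805060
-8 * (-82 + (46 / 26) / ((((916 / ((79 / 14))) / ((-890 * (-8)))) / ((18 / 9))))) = -12203696 / 20839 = -585.62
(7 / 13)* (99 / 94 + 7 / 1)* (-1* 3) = -15897 / 1222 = -13.01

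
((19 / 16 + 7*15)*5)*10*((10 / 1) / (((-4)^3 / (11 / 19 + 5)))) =-4628.24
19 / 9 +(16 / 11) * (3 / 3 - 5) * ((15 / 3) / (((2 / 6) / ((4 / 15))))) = -2095 / 99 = -21.16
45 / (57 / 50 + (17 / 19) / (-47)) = 2009250 / 50051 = 40.14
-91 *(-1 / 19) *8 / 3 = 728 / 57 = 12.77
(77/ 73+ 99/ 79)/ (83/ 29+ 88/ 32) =1543960/ 3754317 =0.41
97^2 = 9409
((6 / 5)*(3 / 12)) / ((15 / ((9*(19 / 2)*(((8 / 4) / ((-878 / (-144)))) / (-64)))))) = -1539 / 175600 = -0.01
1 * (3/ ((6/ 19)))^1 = 19/ 2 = 9.50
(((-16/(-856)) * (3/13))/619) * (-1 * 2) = -12/861029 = -0.00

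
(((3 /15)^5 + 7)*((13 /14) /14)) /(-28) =-71097 /4287500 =-0.02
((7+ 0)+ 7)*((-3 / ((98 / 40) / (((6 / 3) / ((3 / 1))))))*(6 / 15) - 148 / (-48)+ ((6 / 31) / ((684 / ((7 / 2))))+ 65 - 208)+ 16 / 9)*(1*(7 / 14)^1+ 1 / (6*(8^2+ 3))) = -7265131394 / 7458507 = -974.07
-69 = -69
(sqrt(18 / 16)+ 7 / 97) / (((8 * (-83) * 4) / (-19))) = 133 / 257632+ 57 * sqrt(2) / 10624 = 0.01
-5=-5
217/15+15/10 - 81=-1951/30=-65.03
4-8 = -4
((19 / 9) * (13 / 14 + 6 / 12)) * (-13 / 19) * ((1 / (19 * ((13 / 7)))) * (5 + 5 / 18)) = -25 / 81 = -0.31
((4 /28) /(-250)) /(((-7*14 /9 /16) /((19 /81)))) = 76 /385875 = 0.00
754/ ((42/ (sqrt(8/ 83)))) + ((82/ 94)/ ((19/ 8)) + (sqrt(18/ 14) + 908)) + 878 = 3*sqrt(7)/ 7 + 754*sqrt(166)/ 1743 + 1595226/ 893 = 1793.07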